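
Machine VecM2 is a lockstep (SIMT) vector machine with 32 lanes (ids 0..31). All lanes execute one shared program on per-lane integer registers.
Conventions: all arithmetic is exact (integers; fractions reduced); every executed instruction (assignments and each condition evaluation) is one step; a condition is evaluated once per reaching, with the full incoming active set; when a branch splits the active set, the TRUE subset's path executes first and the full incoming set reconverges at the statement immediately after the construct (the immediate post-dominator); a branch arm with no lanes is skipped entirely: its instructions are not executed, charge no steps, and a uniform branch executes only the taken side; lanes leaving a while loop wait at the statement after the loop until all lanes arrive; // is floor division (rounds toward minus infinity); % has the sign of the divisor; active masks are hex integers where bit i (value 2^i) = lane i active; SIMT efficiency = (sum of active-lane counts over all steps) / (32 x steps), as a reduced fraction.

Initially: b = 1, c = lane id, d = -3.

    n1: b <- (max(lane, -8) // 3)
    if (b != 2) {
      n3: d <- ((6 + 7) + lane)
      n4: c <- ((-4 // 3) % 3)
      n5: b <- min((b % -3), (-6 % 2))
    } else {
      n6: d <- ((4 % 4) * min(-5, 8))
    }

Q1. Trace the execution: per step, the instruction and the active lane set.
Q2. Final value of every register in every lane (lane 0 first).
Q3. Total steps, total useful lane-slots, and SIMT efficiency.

step 0: b <- (max(lane, -8) // 3)    0xffffffff
step 1: eval (b != 2)                0xffffffff
step 2: d <- ((6 + 7) + lane)        0xfffffe3f
step 3: c <- ((-4 // 3) % 3)         0xfffffe3f
step 4: b <- min((b % -3), (-6 % 2)) 0xfffffe3f
step 5: d <- ((4 % 4) * min(-5, 8))  0x000001c0

Answer: 6 steps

b: 0,0,0,-2,-2,-2,2,2,2,0,0,0,-2,-2,-2,-1,-1,-1,0,0,0,-2,-2,-2,-1,-1,-1,0,0,0,-2,-2
c: 1,1,1,1,1,1,6,7,8,1,1,1,1,1,1,1,1,1,1,1,1,1,1,1,1,1,1,1,1,1,1,1
d: 13,14,15,16,17,18,0,0,0,22,23,24,25,26,27,28,29,30,31,32,33,34,35,36,37,38,39,40,41,42,43,44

steps = 6; useful = 154; efficiency = 154/192 = 77/96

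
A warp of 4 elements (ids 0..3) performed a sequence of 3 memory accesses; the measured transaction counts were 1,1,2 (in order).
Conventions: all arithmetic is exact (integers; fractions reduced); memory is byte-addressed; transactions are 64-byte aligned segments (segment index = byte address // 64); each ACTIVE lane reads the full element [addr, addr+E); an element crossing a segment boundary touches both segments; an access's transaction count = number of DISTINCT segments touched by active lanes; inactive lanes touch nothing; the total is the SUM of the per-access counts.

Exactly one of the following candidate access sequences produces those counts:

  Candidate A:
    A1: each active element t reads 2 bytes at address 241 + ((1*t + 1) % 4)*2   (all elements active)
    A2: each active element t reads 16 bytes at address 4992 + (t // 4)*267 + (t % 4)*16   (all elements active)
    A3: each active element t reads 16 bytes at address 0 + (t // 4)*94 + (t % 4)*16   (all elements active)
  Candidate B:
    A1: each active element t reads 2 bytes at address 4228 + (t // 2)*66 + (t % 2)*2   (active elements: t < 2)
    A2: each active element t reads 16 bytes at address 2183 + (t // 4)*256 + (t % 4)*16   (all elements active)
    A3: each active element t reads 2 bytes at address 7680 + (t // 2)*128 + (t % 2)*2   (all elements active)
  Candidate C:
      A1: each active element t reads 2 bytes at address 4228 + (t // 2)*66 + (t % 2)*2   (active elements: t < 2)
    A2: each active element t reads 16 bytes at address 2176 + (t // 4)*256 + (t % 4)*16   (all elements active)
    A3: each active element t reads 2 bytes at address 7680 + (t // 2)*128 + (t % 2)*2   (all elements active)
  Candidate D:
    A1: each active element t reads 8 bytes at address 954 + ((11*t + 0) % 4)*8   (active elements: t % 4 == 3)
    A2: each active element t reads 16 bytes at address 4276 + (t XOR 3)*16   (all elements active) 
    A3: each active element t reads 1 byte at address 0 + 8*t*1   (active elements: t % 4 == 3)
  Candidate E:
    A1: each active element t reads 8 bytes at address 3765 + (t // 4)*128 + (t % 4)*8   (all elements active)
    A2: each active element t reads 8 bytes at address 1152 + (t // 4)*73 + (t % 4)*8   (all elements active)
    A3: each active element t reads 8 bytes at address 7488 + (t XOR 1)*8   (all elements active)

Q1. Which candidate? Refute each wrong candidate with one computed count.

A: A3 gives 1 transaction, not 2
B: A2 gives 2 transactions, not 1
D: A2 gives 2 transactions, not 1
E: A1 gives 2 transactions, not 1
C: all counts match (1,1,2)

Answer: C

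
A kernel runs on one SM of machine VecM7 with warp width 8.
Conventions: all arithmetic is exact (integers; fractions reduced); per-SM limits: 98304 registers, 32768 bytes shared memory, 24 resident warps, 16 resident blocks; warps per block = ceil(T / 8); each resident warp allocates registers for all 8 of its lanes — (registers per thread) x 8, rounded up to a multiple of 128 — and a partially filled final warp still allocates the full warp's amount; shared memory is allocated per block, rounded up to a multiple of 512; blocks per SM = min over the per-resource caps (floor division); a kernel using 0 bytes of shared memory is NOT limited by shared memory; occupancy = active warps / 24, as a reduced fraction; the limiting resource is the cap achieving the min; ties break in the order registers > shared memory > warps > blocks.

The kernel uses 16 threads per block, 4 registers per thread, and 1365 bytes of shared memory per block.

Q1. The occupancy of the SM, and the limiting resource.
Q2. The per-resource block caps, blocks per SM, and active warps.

Answer: occupancy 1, limited by warps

registers: 384 blocks
shared memory: 21 blocks
warps: 12 blocks
blocks: 16 blocks

Answer: 12 blocks, 24 active warps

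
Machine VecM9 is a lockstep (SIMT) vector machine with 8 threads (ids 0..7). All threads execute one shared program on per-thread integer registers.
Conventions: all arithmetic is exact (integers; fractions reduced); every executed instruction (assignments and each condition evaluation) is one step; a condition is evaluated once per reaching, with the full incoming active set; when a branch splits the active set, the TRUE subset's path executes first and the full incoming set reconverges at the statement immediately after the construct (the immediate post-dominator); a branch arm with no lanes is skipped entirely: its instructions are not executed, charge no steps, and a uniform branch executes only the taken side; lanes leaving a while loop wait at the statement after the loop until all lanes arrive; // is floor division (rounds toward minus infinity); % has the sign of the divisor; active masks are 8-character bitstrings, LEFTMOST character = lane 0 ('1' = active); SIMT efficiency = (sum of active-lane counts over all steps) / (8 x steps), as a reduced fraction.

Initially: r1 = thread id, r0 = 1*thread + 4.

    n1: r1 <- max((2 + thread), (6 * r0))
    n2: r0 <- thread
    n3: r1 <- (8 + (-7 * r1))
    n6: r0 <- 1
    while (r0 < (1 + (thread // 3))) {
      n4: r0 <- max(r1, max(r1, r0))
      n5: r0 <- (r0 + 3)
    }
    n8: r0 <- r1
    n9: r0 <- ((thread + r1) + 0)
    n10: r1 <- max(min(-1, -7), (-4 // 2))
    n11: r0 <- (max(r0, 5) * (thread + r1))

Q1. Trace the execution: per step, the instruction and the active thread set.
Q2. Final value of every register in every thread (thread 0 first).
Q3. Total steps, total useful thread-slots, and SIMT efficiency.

step 0: r1 <- max((2 + thread), (6 * r0)) 11111111
step 1: r0 <- thread                 11111111
step 2: r1 <- (8 + (-7 * r1))        11111111
step 3: r0 <- 1                      11111111
step 4: eval (r0 < (1 + (thread // 3))) 11111111
step 5: r0 <- max(r1, max(r1, r0))   00011111
step 6: r0 <- (r0 + 3)               00011111
step 7: eval (r0 < (1 + (thread // 3))) 00011111
step 8: r0 <- r1                     11111111
step 9: r0 <- ((thread + r1) + 0)    11111111
step 10: r1 <- max(min(-1, -7), (-4 // 2)) 11111111
step 11: r0 <- (max(r0, 5) * (thread + r1)) 11111111

Answer: 12 steps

r1: -2,-2,-2,-2,-2,-2,-2,-2
r0: -10,-5,0,5,10,15,20,25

steps = 12; useful = 87; efficiency = 87/96 = 29/32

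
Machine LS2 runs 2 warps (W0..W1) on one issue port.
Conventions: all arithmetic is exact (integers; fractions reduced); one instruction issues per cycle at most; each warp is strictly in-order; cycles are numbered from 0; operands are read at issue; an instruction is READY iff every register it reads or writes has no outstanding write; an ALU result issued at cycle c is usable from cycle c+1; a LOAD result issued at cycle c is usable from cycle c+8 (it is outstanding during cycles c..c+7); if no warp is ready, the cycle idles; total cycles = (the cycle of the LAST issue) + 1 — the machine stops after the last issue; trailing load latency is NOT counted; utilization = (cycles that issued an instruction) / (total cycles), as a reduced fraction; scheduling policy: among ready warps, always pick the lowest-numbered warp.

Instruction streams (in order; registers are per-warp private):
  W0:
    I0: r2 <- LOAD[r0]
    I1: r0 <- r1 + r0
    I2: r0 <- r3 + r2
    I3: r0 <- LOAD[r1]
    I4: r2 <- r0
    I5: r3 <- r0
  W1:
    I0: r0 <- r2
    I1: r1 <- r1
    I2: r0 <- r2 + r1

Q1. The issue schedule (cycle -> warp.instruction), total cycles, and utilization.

cycle 0: W0.I0
cycle 1: W0.I1
cycle 2: W1.I0
cycle 3: W1.I1
cycle 4: W1.I2
cycle 5: idle
cycle 6: idle
cycle 7: idle
cycle 8: W0.I2
cycle 9: W0.I3
cycle 10: idle
cycle 11: idle
cycle 12: idle
cycle 13: idle
cycle 14: idle
cycle 15: idle
cycle 16: idle
cycle 17: W0.I4
cycle 18: W0.I5

Answer: 19 cycles, utilization 9/19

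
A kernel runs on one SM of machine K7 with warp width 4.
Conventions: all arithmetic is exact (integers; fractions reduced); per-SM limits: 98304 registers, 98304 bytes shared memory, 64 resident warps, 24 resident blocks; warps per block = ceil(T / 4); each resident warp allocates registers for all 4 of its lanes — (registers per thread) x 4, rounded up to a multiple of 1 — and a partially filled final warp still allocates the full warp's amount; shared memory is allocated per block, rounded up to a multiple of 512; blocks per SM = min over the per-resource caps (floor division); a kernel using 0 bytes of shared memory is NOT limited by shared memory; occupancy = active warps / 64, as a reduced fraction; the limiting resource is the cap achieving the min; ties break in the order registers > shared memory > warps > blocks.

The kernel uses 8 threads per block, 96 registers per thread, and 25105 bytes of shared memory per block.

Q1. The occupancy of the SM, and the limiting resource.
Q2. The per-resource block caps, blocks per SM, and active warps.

Answer: occupancy 3/32, limited by shared memory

registers: 128 blocks
shared memory: 3 blocks
warps: 32 blocks
blocks: 24 blocks

Answer: 3 blocks, 6 active warps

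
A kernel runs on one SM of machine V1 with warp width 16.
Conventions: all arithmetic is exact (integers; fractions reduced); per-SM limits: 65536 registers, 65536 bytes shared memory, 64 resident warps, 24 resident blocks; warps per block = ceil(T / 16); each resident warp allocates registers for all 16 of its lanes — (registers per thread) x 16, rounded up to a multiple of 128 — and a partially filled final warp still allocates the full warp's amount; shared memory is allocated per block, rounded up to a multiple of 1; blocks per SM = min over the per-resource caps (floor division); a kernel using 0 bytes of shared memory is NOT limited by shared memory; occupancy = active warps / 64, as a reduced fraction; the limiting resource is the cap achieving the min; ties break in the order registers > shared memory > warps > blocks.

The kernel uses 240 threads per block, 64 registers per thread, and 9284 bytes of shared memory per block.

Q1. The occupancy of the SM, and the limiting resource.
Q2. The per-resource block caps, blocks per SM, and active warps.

Answer: occupancy 15/16, limited by registers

registers: 4 blocks
shared memory: 7 blocks
warps: 4 blocks
blocks: 24 blocks

Answer: 4 blocks, 60 active warps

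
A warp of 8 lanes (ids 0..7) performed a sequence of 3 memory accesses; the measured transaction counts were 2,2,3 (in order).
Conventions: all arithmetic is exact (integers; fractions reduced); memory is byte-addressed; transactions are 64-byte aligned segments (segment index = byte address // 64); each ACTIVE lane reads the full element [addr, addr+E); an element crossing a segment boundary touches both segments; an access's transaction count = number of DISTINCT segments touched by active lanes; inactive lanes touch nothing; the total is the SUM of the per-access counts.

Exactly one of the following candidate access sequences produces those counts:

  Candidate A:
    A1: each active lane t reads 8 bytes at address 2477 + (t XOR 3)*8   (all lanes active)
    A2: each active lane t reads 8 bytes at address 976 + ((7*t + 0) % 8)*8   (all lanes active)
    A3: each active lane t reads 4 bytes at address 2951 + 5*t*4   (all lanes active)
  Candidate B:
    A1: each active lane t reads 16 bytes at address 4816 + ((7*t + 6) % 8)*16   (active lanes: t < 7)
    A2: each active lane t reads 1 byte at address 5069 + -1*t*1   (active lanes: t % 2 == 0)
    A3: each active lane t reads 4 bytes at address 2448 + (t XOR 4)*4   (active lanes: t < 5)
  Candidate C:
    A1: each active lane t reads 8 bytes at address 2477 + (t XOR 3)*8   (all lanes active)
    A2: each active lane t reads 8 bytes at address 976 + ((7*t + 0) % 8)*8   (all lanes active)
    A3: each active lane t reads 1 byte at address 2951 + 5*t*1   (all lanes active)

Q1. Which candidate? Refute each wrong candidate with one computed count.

B: A2 gives 1 transaction, not 2
C: A3 gives 1 transaction, not 3
A: all counts match (2,2,3)

Answer: A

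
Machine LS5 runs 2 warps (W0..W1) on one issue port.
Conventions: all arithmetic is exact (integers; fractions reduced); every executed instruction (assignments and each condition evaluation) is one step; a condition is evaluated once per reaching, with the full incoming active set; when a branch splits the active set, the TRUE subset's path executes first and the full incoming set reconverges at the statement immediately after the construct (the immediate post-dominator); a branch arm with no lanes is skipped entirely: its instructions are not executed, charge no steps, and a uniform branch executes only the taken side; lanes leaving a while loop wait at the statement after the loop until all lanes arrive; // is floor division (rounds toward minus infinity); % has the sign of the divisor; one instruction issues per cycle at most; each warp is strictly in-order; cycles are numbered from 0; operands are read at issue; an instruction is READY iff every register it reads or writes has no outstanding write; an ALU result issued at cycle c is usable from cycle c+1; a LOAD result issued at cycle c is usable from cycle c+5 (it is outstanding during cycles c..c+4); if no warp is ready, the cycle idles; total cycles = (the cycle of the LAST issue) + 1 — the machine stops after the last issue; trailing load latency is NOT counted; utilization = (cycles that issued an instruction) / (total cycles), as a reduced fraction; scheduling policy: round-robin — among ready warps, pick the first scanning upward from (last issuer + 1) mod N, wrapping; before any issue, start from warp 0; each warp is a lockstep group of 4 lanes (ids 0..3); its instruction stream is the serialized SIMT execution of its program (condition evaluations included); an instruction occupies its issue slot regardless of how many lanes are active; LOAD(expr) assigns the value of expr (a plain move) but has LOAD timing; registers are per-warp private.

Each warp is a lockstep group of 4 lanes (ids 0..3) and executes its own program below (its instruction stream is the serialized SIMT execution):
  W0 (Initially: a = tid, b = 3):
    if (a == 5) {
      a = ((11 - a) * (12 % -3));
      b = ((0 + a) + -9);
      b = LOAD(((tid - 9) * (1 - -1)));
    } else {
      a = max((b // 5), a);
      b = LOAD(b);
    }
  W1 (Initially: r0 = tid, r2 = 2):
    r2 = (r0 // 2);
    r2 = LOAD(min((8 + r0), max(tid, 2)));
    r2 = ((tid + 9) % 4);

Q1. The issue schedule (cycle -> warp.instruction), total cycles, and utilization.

cycle 0: W0.I0
cycle 1: W1.I0
cycle 2: W0.I1
cycle 3: W1.I1
cycle 4: W0.I2
cycle 5: idle
cycle 6: idle
cycle 7: idle
cycle 8: W1.I2

Answer: 9 cycles, utilization 2/3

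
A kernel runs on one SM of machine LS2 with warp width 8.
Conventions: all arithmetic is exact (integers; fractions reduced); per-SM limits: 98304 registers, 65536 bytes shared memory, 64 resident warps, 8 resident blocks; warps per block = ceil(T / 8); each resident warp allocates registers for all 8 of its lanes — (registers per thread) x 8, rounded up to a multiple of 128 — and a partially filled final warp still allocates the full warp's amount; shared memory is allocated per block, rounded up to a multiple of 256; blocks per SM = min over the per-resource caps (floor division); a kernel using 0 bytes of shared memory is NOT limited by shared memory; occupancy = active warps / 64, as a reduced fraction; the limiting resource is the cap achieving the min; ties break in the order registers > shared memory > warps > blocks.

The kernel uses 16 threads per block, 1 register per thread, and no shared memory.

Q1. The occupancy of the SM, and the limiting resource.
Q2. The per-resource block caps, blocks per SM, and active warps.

Answer: occupancy 1/4, limited by blocks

registers: 384 blocks
shared memory: no limit (kernel uses none)
warps: 32 blocks
blocks: 8 blocks

Answer: 8 blocks, 16 active warps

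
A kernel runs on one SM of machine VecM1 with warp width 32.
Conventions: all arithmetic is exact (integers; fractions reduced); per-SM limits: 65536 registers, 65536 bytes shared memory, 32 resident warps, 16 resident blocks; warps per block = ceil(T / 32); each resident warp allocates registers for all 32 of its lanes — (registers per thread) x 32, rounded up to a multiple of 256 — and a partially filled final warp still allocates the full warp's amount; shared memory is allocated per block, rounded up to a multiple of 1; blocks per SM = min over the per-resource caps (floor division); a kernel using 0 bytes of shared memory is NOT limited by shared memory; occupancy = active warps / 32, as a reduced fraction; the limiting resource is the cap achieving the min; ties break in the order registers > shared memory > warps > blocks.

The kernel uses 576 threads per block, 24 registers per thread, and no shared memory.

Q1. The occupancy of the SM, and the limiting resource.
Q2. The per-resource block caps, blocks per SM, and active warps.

Answer: occupancy 9/16, limited by warps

registers: 4 blocks
shared memory: no limit (kernel uses none)
warps: 1 block
blocks: 16 blocks

Answer: 1 block, 18 active warps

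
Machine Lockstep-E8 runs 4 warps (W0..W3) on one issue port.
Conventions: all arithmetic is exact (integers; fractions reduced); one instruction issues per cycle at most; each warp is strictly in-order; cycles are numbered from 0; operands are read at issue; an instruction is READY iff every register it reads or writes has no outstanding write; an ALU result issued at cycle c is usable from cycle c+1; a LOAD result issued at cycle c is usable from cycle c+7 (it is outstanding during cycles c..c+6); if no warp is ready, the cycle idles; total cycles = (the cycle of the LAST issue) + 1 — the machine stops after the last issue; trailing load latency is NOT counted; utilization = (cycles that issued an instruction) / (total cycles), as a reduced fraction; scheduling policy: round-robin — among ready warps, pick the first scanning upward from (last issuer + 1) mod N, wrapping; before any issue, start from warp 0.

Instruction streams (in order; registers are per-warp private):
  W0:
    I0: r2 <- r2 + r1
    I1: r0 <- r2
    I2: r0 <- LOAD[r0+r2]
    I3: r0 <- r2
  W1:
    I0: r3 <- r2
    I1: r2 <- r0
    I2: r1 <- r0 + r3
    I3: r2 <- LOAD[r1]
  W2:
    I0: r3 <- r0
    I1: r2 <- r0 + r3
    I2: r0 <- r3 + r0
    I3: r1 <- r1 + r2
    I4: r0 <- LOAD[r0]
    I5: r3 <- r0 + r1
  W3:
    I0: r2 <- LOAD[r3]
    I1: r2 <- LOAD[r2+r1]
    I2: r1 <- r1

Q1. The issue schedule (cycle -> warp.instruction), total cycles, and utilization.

cycle 0: W0.I0
cycle 1: W1.I0
cycle 2: W2.I0
cycle 3: W3.I0
cycle 4: W0.I1
cycle 5: W1.I1
cycle 6: W2.I1
cycle 7: W0.I2
cycle 8: W1.I2
cycle 9: W2.I2
cycle 10: W3.I1
cycle 11: W1.I3
cycle 12: W2.I3
cycle 13: W3.I2
cycle 14: W0.I3
cycle 15: W2.I4
cycle 16: idle
cycle 17: idle
cycle 18: idle
cycle 19: idle
cycle 20: idle
cycle 21: idle
cycle 22: W2.I5

Answer: 23 cycles, utilization 17/23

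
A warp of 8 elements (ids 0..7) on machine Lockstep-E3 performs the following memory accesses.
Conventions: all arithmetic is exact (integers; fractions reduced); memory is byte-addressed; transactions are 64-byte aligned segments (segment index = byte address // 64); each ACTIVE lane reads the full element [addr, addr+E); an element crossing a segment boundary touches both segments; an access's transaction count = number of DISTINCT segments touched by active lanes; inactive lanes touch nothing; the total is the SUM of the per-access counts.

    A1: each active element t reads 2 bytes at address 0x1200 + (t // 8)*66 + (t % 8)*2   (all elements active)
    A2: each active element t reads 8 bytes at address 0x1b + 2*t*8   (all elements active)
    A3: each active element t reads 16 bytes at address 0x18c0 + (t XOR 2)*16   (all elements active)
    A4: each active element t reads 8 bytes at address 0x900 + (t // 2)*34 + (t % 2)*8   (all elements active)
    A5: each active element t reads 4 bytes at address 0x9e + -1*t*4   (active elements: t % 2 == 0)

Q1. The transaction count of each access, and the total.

A1: 1 transaction
A2: 3 transactions
A3: 2 transactions
A4: 2 transactions
A5: 1 transaction

Answer: 1,3,2,2,1; total 9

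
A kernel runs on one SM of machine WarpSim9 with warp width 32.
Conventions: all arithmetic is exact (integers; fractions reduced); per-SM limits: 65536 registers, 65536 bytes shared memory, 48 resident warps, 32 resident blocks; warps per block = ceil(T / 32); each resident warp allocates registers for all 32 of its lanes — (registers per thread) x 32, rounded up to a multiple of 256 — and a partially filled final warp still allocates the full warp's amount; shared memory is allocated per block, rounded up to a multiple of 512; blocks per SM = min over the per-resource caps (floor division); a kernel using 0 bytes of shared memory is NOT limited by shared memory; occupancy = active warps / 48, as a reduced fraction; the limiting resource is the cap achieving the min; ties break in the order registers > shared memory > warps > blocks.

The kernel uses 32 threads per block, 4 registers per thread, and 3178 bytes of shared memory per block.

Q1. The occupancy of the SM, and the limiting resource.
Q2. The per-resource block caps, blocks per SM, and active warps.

Answer: occupancy 3/8, limited by shared memory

registers: 256 blocks
shared memory: 18 blocks
warps: 48 blocks
blocks: 32 blocks

Answer: 18 blocks, 18 active warps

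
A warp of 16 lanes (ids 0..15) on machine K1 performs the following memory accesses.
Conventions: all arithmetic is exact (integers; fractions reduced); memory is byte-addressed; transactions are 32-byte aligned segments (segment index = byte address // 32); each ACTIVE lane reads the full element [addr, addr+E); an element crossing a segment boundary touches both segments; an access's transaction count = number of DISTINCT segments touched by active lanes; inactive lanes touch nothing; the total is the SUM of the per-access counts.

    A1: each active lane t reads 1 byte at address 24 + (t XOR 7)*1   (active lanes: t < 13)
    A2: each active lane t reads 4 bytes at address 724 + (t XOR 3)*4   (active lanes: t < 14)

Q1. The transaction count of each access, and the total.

A1: 2 transactions
A2: 3 transactions

Answer: 2,3; total 5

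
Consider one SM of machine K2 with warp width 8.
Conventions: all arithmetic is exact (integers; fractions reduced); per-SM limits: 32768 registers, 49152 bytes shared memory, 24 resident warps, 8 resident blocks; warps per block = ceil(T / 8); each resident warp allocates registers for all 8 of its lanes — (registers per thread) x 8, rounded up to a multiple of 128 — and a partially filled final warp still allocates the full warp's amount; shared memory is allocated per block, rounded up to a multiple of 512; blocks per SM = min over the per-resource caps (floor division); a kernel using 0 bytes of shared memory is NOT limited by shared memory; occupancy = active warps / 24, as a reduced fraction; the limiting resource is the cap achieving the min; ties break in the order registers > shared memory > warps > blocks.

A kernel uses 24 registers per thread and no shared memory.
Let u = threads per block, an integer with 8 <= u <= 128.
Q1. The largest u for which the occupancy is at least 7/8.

Answer: u = 96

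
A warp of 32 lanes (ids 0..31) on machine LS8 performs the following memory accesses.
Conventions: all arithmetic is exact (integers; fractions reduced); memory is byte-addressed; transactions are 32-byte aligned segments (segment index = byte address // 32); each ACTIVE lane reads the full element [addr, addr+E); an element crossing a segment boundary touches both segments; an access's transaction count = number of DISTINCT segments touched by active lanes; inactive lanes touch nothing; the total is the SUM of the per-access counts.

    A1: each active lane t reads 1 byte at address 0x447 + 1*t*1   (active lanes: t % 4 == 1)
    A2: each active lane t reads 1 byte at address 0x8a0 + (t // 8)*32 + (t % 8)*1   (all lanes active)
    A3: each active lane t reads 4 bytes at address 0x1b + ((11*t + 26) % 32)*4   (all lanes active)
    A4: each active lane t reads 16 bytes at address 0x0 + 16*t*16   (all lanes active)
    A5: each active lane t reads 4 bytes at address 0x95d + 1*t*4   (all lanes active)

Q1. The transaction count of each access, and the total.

A1: 2 transactions
A2: 4 transactions
A3: 5 transactions
A4: 32 transactions
A5: 5 transactions

Answer: 2,4,5,32,5; total 48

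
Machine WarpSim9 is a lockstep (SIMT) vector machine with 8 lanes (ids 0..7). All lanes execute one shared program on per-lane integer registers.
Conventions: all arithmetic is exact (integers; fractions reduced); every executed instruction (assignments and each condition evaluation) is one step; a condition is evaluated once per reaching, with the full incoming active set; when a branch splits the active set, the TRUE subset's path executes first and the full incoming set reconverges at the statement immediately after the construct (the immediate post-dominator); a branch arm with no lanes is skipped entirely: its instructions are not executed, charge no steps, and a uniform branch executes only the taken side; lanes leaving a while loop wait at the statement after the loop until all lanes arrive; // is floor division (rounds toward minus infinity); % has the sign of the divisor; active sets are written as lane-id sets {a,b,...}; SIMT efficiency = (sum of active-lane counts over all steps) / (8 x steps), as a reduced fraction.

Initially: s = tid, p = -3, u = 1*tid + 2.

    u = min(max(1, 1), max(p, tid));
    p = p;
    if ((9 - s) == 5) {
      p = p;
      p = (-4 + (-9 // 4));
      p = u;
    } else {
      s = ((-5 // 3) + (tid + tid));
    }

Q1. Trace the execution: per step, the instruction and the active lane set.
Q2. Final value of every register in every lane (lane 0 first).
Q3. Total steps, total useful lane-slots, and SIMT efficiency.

step 0: u <- min(max(1, 1), max(p, tid)) {0,1,2,3,4,5,6,7}
step 1: p <- p                       {0,1,2,3,4,5,6,7}
step 2: eval ((9 - s) == 5)          {0,1,2,3,4,5,6,7}
step 3: p <- p                       {4}
step 4: p <- (-4 + (-9 // 4))        {4}
step 5: p <- u                       {4}
step 6: s <- ((-5 // 3) + (tid + tid)) {0,1,2,3,5,6,7}

Answer: 7 steps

s: -2,0,2,4,4,8,10,12
p: -3,-3,-3,-3,1,-3,-3,-3
u: 0,1,1,1,1,1,1,1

steps = 7; useful = 34; efficiency = 34/56 = 17/28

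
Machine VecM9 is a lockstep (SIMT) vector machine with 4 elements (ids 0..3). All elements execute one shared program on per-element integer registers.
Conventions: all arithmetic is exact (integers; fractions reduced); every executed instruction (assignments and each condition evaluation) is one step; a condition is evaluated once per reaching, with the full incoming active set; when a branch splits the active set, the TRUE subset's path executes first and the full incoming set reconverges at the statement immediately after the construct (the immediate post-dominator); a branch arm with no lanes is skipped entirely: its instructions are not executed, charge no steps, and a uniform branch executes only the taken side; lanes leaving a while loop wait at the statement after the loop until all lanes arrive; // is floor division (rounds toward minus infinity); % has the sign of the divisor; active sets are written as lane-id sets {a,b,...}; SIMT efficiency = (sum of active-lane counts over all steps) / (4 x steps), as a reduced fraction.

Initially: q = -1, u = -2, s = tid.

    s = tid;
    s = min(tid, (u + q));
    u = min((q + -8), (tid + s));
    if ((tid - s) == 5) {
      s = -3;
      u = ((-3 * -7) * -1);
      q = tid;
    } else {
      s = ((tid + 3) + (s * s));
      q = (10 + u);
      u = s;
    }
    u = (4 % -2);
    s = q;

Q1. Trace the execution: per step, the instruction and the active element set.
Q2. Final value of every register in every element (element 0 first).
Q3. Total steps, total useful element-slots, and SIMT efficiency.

step 0: s <- tid                     {0,1,2,3}
step 1: s <- min(tid, (u + q))       {0,1,2,3}
step 2: u <- min((q + -8), (tid + s)) {0,1,2,3}
step 3: eval ((tid - s) == 5)        {0,1,2,3}
step 4: s <- -3                      {2}
step 5: u <- ((-3 * -7) * -1)        {2}
step 6: q <- tid                     {2}
step 7: s <- ((tid + 3) + (s * s))   {0,1,3}
step 8: q <- (10 + u)                {0,1,3}
step 9: u <- s                       {0,1,3}
step 10: u <- (4 % -2)                {0,1,2,3}
step 11: s <- q                       {0,1,2,3}

Answer: 12 steps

q: 1,1,2,1
u: 0,0,0,0
s: 1,1,2,1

steps = 12; useful = 36; efficiency = 36/48 = 3/4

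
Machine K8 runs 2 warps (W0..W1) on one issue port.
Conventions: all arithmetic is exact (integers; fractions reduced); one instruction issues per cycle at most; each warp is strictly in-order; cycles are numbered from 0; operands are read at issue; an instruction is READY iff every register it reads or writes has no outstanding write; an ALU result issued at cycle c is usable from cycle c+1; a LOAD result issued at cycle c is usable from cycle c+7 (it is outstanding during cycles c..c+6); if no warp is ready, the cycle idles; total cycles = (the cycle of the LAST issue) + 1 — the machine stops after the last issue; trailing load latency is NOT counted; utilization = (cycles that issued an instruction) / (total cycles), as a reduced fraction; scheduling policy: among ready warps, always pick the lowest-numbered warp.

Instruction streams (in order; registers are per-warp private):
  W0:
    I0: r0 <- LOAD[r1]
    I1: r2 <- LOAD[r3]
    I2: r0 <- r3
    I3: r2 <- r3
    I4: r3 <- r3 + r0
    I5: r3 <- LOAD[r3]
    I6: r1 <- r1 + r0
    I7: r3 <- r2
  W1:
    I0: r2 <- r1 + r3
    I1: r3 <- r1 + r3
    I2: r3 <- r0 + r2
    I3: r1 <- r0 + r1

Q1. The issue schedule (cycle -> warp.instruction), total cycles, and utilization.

cycle 0: W0.I0
cycle 1: W0.I1
cycle 2: W1.I0
cycle 3: W1.I1
cycle 4: W1.I2
cycle 5: W1.I3
cycle 6: idle
cycle 7: W0.I2
cycle 8: W0.I3
cycle 9: W0.I4
cycle 10: W0.I5
cycle 11: W0.I6
cycle 12: idle
cycle 13: idle
cycle 14: idle
cycle 15: idle
cycle 16: idle
cycle 17: W0.I7

Answer: 18 cycles, utilization 2/3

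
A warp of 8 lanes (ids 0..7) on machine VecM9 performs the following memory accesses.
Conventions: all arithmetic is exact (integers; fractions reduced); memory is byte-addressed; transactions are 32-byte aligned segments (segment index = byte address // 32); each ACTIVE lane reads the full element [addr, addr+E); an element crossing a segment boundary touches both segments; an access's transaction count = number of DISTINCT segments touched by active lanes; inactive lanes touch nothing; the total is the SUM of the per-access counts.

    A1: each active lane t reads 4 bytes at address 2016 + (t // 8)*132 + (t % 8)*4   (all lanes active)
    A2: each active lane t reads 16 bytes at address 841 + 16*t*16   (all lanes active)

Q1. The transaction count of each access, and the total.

A1: 1 transaction
A2: 8 transactions

Answer: 1,8; total 9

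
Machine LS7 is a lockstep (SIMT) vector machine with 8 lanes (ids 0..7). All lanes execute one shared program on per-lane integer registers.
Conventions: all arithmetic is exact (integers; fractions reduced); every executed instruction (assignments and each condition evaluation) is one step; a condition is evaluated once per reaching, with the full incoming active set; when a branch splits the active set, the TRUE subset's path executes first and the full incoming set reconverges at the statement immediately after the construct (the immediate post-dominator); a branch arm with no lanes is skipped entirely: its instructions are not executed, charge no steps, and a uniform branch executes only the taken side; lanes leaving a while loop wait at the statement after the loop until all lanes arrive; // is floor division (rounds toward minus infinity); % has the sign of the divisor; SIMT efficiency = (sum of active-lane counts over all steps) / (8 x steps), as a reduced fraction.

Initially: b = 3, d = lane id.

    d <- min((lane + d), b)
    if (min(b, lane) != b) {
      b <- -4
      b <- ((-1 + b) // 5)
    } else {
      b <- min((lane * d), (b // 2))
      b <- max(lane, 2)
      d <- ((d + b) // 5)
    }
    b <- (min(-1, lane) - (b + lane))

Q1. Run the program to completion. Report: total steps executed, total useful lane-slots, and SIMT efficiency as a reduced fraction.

Answer: 8 steps, 45 useful, 45/64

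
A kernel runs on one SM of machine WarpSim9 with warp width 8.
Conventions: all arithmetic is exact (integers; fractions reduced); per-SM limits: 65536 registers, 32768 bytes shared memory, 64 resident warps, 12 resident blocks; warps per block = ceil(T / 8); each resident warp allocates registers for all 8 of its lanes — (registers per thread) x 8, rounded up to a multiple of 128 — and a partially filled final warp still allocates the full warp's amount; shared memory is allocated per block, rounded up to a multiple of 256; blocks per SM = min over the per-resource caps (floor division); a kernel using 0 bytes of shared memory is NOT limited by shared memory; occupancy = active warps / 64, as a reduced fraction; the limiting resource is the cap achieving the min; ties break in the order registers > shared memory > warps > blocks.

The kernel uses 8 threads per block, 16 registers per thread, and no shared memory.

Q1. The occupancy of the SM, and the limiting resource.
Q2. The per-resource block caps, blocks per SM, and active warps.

Answer: occupancy 3/16, limited by blocks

registers: 512 blocks
shared memory: no limit (kernel uses none)
warps: 64 blocks
blocks: 12 blocks

Answer: 12 blocks, 12 active warps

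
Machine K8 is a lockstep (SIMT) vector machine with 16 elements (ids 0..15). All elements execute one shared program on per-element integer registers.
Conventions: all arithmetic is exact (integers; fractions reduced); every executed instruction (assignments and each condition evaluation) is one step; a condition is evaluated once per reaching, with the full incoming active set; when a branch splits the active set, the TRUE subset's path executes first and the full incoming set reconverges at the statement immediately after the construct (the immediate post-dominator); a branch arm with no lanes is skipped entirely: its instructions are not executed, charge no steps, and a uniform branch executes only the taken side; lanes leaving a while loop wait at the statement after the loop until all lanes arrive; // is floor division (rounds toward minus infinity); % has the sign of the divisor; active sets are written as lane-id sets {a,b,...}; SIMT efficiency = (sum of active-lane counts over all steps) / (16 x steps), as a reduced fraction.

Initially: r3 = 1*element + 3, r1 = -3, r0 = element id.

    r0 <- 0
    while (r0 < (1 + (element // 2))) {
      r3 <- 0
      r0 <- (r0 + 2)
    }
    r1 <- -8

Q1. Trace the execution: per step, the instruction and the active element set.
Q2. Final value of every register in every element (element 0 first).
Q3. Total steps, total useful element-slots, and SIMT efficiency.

step 0: r0 <- 0                      {0,1,2,3,4,5,6,7,8,9,10,11,12,13,14,15}
step 1: eval (r0 < (1 + (element // 2))) {0,1,2,3,4,5,6,7,8,9,10,11,12,13,14,15}
step 2: r3 <- 0                      {0,1,2,3,4,5,6,7,8,9,10,11,12,13,14,15}
step 3: r0 <- (r0 + 2)               {0,1,2,3,4,5,6,7,8,9,10,11,12,13,14,15}
step 4: eval (r0 < (1 + (element // 2))) {0,1,2,3,4,5,6,7,8,9,10,11,12,13,14,15}
step 5: r3 <- 0                      {4,5,6,7,8,9,10,11,12,13,14,15}
step 6: r0 <- (r0 + 2)               {4,5,6,7,8,9,10,11,12,13,14,15}
step 7: eval (r0 < (1 + (element // 2))) {4,5,6,7,8,9,10,11,12,13,14,15}
step 8: r3 <- 0                      {8,9,10,11,12,13,14,15}
step 9: r0 <- (r0 + 2)               {8,9,10,11,12,13,14,15}
step 10: eval (r0 < (1 + (element // 2))) {8,9,10,11,12,13,14,15}
step 11: r3 <- 0                      {12,13,14,15}
step 12: r0 <- (r0 + 2)               {12,13,14,15}
step 13: eval (r0 < (1 + (element // 2))) {12,13,14,15}
step 14: r1 <- -8                     {0,1,2,3,4,5,6,7,8,9,10,11,12,13,14,15}

Answer: 15 steps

r3: 0,0,0,0,0,0,0,0,0,0,0,0,0,0,0,0
r1: -8,-8,-8,-8,-8,-8,-8,-8,-8,-8,-8,-8,-8,-8,-8,-8
r0: 2,2,2,2,4,4,4,4,6,6,6,6,8,8,8,8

steps = 15; useful = 168; efficiency = 168/240 = 7/10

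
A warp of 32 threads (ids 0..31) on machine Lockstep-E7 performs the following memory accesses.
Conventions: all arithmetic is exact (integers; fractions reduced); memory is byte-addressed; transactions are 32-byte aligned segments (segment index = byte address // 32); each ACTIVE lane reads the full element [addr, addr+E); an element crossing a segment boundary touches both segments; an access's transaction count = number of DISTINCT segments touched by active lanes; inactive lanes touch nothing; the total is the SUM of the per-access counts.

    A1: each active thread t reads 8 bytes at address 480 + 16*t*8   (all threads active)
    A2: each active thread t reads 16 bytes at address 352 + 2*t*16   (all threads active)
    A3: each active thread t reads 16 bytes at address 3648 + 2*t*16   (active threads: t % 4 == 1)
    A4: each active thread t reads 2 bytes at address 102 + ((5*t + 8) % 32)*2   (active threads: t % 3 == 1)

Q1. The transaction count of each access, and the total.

A1: 32 transactions
A2: 32 transactions
A3: 8 transactions
A4: 2 transactions

Answer: 32,32,8,2; total 74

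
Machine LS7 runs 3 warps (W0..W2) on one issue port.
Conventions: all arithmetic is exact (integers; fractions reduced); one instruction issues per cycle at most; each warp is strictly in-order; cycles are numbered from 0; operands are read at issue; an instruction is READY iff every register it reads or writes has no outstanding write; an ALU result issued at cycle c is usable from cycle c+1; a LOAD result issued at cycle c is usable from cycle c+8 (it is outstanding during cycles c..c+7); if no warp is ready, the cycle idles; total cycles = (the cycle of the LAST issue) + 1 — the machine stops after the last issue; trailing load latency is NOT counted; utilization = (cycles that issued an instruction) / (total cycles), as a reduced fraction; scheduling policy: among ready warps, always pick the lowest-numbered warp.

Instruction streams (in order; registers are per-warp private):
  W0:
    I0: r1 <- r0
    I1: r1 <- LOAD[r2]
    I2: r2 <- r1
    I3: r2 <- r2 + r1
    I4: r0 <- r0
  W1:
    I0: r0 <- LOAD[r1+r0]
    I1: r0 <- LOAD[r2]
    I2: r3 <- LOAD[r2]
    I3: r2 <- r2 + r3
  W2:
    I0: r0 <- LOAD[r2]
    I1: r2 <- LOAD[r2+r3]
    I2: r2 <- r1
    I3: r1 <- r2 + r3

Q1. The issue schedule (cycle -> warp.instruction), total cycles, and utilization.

cycle 0: W0.I0
cycle 1: W0.I1
cycle 2: W1.I0
cycle 3: W2.I0
cycle 4: W2.I1
cycle 5: idle
cycle 6: idle
cycle 7: idle
cycle 8: idle
cycle 9: W0.I2
cycle 10: W0.I3
cycle 11: W0.I4
cycle 12: W1.I1
cycle 13: W1.I2
cycle 14: W2.I2
cycle 15: W2.I3
cycle 16: idle
cycle 17: idle
cycle 18: idle
cycle 19: idle
cycle 20: idle
cycle 21: W1.I3

Answer: 22 cycles, utilization 13/22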